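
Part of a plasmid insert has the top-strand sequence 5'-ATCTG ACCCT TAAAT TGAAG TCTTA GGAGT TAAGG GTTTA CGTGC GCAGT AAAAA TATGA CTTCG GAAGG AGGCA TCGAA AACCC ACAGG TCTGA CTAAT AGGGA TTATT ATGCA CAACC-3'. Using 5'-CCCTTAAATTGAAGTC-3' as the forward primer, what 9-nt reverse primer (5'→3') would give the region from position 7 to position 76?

5'-ATGCCTCCT-3'

The product's 3' end on the top strand is position 76.
The reverse primer anneals to the top strand over positions 68–76, i.e. to AGGAGGCAT.
Its sequence written 5'→3' is the reverse complement: ATGCCTCCT.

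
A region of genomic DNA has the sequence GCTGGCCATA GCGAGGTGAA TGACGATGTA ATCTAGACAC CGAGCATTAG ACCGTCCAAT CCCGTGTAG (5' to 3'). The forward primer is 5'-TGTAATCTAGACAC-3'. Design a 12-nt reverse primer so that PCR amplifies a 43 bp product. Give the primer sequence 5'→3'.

5'-CTACACGGGATT-3'

The forward primer binds at positions 27–40, so a 43 bp product ends at position 27 + 43 − 1 = 69.
The reverse primer anneals to the top strand over positions 58–69, i.e. to AATCCCGTGTAG.
Its sequence written 5'→3' is the reverse complement: CTACACGGGATT.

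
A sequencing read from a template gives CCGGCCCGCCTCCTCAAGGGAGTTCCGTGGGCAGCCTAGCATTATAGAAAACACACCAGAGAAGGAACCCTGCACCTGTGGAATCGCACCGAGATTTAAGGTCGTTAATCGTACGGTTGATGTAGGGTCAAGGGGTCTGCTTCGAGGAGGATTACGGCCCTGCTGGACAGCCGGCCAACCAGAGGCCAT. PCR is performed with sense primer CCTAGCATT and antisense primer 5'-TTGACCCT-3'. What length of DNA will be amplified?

The forward primer matches the template at positions 35–43.
Taking the reverse complement of TTGACCCT gives AGGGTCAA, found at positions 124–131 on the template; the primer anneals here to the top strand with its 3' end pointing upstream.
Product length = (reverse-primer end) − (forward-primer start) + 1 = 131 − 35 + 1 = 97 bp.

97 bp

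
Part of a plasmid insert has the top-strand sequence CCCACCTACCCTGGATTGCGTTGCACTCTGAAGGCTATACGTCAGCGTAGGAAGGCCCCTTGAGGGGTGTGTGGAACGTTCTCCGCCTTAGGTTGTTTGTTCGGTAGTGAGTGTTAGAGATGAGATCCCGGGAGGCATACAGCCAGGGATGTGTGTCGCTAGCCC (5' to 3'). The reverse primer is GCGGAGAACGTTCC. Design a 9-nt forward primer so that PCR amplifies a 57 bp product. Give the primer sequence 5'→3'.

5'-GAAGGCTAT-3'

The reverse primer's reverse complement GGAACGTTCTCCGC matches the template at positions 73–86, so the product ends at position 86.
A 57 bp product then starts at position 86 − 57 + 1 = 30.
The forward primer is identical to the top strand there: GAAGGCTAT.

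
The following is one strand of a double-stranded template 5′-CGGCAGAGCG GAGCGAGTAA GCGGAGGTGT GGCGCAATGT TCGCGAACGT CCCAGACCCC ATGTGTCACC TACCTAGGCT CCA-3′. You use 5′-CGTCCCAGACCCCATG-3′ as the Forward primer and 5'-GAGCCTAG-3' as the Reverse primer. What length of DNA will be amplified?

34 bp

Forward primer CGTCCCAGACCCCATG is found on the top strand at positions 48–63.
The reverse primer's reverse complement is CTAGGCTC, which matches the template at positions 74–81.
The product runs from position 48 to position 81, so its length is 81 − 48 + 1 = 34 bp.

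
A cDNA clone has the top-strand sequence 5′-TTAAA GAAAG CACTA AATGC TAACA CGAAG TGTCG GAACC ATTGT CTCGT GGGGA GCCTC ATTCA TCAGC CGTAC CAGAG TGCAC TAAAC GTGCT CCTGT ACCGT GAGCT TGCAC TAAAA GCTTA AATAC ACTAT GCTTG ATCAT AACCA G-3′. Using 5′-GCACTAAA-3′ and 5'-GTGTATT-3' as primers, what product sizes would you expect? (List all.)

123 bp, 51 bp, 21 bp

The forward primer GCACTAAA matches the top strand at positions 10–17, 82–89, 112–119.
The reverse primer's reverse complement is AATACAC, matching at positions 126–132.
Each forward site pairs with the reverse site to give a product ending at position 132: sizes 123, 51, 21 bp.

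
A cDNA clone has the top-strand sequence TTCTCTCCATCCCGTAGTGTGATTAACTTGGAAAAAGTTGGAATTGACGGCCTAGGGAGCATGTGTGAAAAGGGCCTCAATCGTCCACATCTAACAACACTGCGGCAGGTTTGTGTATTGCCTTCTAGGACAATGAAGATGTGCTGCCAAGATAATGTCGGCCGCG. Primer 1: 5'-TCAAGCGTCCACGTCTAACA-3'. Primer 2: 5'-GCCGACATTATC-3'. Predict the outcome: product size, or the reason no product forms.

No product — primer 1 has no binding site in the template.

Primer 1 (TCAAGCGTCCACGTCTAACA) does not match the top strand, and its reverse complement TGTTAGACGTGGACGCTTGA does not match either.
With no annealing site for primer 1, no amplification occurs.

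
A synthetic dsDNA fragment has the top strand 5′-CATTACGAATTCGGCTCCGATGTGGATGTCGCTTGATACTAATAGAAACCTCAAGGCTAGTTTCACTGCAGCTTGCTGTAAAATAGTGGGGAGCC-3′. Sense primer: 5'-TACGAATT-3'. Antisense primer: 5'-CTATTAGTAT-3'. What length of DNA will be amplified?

The forward primer matches the template at positions 4–11.
Reverse complement of the reverse primer: ATACTAATAG. This occurs on the top strand at positions 36–45.
Amplicon spans positions 4–45: 42 bp.

42 bp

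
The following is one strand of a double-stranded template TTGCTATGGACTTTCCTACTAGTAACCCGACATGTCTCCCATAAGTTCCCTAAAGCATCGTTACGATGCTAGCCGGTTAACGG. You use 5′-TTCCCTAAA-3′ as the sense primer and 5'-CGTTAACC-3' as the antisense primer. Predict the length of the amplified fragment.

The forward primer matches the template at positions 46–54.
The reverse primer's reverse complement is GGTTAACG, which matches the template at positions 75–82.
Amplicon spans positions 46–82: 37 bp.

37 bp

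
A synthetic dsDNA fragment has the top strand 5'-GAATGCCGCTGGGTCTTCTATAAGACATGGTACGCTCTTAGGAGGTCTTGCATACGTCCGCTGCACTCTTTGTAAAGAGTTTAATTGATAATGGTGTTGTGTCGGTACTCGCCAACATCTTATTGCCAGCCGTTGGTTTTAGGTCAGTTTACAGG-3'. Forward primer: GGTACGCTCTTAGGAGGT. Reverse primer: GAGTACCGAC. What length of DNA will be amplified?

Forward primer GGTACGCTCTTAGGAGGT is found on the top strand at positions 29–46.
Reverse complement of the reverse primer: GTCGGTACTC. This occurs on the top strand at positions 101–110.
Product length = (reverse-primer end) − (forward-primer start) + 1 = 110 − 29 + 1 = 82 bp.

82 bp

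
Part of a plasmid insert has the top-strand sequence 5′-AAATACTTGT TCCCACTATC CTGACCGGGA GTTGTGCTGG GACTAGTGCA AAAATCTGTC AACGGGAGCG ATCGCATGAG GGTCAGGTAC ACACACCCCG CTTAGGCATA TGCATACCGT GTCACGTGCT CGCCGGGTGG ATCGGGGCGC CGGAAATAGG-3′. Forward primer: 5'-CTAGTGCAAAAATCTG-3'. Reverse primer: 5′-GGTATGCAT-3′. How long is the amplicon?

76 bp

The forward primer matches the template at positions 43–58.
Reverse complement of the reverse primer: ATGCATACC. This occurs on the top strand at positions 110–118.
Amplicon spans positions 43–118: 76 bp.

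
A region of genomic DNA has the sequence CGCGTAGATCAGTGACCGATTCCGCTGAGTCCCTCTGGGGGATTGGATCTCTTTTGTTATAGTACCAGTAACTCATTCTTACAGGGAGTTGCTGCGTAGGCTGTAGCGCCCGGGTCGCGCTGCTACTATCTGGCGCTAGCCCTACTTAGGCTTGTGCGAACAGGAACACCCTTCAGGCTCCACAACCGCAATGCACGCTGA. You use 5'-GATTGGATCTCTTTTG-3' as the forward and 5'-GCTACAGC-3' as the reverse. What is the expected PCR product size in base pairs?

67 bp

Scanning the template, GATTGGATCTCTTTTG occurs at positions 41–56; this primer anneals to the bottom strand there with its 3' end pointing downstream.
The reverse primer's reverse complement is GCTGTAGC, which matches the template at positions 100–107.
Amplicon spans positions 41–107: 67 bp.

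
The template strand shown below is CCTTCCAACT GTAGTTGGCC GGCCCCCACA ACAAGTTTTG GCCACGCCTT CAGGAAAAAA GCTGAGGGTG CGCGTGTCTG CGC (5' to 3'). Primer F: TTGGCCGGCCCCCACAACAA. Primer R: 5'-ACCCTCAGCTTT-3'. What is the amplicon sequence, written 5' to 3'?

Scanning the template, TTGGCCGGCCCCCACAACAA occurs at positions 15–34; this primer anneals to the bottom strand there with its 3' end pointing downstream.
Reverse complement of the reverse primer: AAAGCTGAGGGT. This occurs on the top strand at positions 58–69.
The product is the template from position 15 through 69 (55 bp).

5'-TTGGCCGGCCCCCACAACAAGTTTTGGCCACGCCTTCAGGAAAAAAGCTGAGGGT-3'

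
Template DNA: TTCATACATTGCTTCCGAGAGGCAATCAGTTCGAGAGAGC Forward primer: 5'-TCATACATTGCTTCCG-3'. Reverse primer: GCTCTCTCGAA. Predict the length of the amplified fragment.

39 bp

Scanning the template, TCATACATTGCTTCCG occurs at positions 2–17; this primer anneals to the bottom strand there with its 3' end pointing downstream.
Taking the reverse complement of GCTCTCTCGAA gives TTCGAGAGAGC, found at positions 30–40 on the template; the primer anneals here to the top strand with its 3' end pointing upstream.
Product length = (reverse-primer end) − (forward-primer start) + 1 = 40 − 2 + 1 = 39 bp.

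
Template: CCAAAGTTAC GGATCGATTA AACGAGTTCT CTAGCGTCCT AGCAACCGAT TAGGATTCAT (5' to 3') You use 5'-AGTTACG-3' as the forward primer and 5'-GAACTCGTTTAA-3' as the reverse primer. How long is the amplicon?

25 bp

The forward primer matches the template at positions 5–11.
Reverse complement of the reverse primer: TTAAACGAGTTC. This occurs on the top strand at positions 18–29.
Amplicon spans positions 5–29: 25 bp.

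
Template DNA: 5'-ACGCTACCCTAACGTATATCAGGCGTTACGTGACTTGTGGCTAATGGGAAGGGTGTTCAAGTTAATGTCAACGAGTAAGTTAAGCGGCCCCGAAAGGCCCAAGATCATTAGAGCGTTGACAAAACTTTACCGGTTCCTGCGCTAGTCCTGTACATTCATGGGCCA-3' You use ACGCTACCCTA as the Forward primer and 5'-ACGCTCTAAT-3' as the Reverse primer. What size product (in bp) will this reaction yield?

116 bp

The forward primer matches the template at positions 1–11.
The reverse primer's reverse complement is ATTAGAGCGT, which matches the template at positions 107–116.
Product length = (reverse-primer end) − (forward-primer start) + 1 = 116 − 1 + 1 = 116 bp.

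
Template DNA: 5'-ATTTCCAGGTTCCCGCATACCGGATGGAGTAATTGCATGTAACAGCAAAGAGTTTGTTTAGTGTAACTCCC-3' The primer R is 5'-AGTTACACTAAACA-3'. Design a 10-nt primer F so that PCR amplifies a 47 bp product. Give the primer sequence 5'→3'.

The reverse primer's reverse complement TGTTTAGTGTAACT matches the template at positions 55–68, so the product ends at position 68.
A 47 bp product then starts at position 68 − 47 + 1 = 22.
The forward primer is identical to the top strand there: GGATGGAGTA.

5'-GGATGGAGTA-3'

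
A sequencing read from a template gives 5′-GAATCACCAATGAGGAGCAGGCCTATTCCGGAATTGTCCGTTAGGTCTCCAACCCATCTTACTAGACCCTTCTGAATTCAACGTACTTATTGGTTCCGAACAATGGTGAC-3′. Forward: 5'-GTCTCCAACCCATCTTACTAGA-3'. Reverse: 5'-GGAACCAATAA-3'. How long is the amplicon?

The forward primer matches the template at positions 45–66.
The reverse primer's reverse complement is TTATTGGTTCC, which matches the template at positions 87–97.
Amplicon spans positions 45–97: 53 bp.

53 bp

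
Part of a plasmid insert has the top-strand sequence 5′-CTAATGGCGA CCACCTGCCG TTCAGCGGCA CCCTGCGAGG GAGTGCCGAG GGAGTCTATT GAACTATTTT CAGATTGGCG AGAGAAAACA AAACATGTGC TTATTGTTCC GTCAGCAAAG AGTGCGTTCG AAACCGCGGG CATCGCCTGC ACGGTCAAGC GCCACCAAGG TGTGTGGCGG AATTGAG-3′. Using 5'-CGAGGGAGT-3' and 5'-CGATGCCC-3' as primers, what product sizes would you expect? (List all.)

110 bp, 99 bp

The forward primer CGAGGGAGT matches the top strand at positions 36–44, 47–55.
The reverse primer's reverse complement is GGGCATCG, matching at positions 138–145.
Each forward site pairs with the reverse site to give a product ending at position 145: sizes 110, 99 bp.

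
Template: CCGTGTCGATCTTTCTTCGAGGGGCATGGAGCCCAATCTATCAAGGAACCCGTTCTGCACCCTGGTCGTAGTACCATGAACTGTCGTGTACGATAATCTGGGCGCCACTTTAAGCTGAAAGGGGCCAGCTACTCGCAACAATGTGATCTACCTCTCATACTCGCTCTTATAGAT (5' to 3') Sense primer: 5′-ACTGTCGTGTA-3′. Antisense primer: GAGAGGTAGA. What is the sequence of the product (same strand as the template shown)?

The forward primer matches the template at positions 80–90.
Reverse complement of the reverse primer: TCTACCTCTC. This occurs on the top strand at positions 147–156.
The product is the template from position 80 through 156 (77 bp).

5'-ACTGTCGTGTACGATAATCTGGGCGCCACTTTAAGCTGAAAGGGGCCAGCTACTCGCAACAATGTGATCTACCTCTC-3'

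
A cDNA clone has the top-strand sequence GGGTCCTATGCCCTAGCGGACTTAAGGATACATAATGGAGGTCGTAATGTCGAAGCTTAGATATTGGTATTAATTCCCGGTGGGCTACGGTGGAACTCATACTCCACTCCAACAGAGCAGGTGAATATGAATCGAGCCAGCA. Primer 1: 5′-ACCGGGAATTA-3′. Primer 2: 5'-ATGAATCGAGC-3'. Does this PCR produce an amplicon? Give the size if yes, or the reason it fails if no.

Primer 1 (ACCGGGAATTA) has reverse complement TAATTCCCGGT, which matches the top strand at positions 71–81; primer 1 anneals to the top strand there with its 3' end pointing upstream toward position 71.
Primer 2 (ATGAATCGAGC) matches the top strand directly at positions 127–137; it anneals to the bottom strand with its 3' end pointing downstream toward position 137.
The 3' ends diverge (primer 1 extends toward position 1, primer 2 toward position 142), so the primers never converge on a shared product.

No product — the primers' 3' ends point away from each other.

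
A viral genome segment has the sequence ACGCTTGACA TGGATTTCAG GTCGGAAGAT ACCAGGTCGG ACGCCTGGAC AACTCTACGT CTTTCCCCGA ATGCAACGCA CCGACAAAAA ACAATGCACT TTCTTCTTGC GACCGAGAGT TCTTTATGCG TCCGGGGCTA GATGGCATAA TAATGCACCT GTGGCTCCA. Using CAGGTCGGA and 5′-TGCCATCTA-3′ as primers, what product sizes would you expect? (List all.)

The forward primer CAGGTCGGA matches the top strand at positions 18–26, 33–41.
The reverse primer's reverse complement is TAGATGGCA, matching at positions 139–147.
Each forward site pairs with the reverse site to give a product ending at position 147: sizes 130, 115 bp.

130 bp, 115 bp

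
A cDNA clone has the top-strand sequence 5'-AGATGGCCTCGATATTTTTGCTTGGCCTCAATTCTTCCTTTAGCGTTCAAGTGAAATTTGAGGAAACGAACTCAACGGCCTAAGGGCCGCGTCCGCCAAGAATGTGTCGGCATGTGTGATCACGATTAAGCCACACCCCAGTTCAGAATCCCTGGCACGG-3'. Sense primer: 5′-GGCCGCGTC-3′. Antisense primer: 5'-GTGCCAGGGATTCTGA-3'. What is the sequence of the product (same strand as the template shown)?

5'-GGCCGCGTCCGCCAAGAATGTGTCGGCATGTGTGATCACGATTAAGCCACACCCCAGTTCAGAATCCCTGGCAC-3'

Forward primer GGCCGCGTC is found on the top strand at positions 85–93.
Taking the reverse complement of GTGCCAGGGATTCTGA gives TCAGAATCCCTGGCAC, found at positions 143–158 on the template; the primer anneals here to the top strand with its 3' end pointing upstream.
The product is the template from position 85 through 158 (74 bp).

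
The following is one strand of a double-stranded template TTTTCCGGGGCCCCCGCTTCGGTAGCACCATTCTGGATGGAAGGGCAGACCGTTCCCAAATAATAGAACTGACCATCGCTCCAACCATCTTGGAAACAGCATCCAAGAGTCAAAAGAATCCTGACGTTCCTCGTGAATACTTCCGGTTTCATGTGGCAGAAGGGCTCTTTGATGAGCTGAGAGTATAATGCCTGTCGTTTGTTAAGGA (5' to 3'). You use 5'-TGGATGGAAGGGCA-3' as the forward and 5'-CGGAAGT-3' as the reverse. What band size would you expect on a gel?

112 bp

Scanning the template, TGGATGGAAGGGCA occurs at positions 34–47; this primer anneals to the bottom strand there with its 3' end pointing downstream.
Reverse complement of the reverse primer: ACTTCCG. This occurs on the top strand at positions 139–145.
The product runs from position 34 to position 145, so its length is 145 − 34 + 1 = 112 bp.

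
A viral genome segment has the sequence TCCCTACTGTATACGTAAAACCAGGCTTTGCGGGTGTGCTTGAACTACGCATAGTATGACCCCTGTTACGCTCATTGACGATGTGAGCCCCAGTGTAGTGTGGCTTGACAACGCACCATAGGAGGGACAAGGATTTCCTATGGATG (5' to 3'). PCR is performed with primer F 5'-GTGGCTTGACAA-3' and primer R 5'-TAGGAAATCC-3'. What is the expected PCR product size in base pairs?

Scanning the template, GTGGCTTGACAA occurs at positions 100–111; this primer anneals to the bottom strand there with its 3' end pointing downstream.
Reverse complement of the reverse primer: GGATTTCCTA. This occurs on the top strand at positions 131–140.
Product length = (reverse-primer end) − (forward-primer start) + 1 = 140 − 100 + 1 = 41 bp.

41 bp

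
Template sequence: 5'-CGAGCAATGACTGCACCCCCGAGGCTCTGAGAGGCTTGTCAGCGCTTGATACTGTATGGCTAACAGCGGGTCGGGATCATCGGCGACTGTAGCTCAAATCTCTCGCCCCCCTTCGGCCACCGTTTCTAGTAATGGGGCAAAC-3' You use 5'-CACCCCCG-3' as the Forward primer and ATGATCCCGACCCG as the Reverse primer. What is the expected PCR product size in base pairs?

Scanning the template, CACCCCCG occurs at positions 14–21; this primer anneals to the bottom strand there with its 3' end pointing downstream.
The reverse primer's reverse complement is CGGGTCGGGATCAT, which matches the template at positions 67–80.
The product runs from position 14 to position 80, so its length is 80 − 14 + 1 = 67 bp.

67 bp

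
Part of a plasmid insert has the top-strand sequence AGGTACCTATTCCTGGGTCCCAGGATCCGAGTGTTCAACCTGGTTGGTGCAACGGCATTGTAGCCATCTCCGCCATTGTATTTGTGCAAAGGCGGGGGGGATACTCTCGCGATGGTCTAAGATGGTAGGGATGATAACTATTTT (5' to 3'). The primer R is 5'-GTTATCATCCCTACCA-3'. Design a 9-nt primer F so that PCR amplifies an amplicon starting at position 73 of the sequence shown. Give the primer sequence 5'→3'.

The reverse primer's reverse complement TGGTAGGGATGATAAC matches the template at positions 123–138; the product starts at position 73.
The forward primer is identical to the top strand over positions 73–81: CCATTGTAT.

5'-CCATTGTAT-3'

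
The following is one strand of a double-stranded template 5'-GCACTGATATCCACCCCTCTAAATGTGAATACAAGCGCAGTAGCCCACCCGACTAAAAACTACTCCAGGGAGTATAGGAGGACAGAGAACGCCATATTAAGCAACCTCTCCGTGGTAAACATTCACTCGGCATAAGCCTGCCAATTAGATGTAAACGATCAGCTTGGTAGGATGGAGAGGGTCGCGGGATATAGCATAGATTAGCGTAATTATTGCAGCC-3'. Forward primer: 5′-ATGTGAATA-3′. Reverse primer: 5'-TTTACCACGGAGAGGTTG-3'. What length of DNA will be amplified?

The forward primer matches the template at positions 23–31.
Taking the reverse complement of TTTACCACGGAGAGGTTG gives CAACCTCTCCGTGGTAAA, found at positions 102–119 on the template; the primer anneals here to the top strand with its 3' end pointing upstream.
The product runs from position 23 to position 119, so its length is 119 − 23 + 1 = 97 bp.

97 bp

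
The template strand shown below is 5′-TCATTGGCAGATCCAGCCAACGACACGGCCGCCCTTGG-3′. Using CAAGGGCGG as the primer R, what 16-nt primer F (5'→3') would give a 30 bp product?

5'-CAGATCCAGCCAACGA-3'

The reverse primer's reverse complement CCGCCCTTG matches the template at positions 29–37, so the product ends at position 37.
A 30 bp product then starts at position 37 − 30 + 1 = 8.
The forward primer is identical to the top strand there: CAGATCCAGCCAACGA.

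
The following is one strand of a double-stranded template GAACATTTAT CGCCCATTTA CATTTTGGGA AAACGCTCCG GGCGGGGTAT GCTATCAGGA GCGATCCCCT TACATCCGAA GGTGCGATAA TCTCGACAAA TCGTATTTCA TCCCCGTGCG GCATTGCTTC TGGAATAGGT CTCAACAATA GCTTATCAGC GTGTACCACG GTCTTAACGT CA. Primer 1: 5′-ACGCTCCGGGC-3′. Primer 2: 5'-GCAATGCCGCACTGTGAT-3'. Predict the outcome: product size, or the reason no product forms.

Primer 2 (GCAATGCCGCACTGTGAT) does not match the top strand, and its reverse complement ATCACAGTGCGGCATTGC does not match either.
With no annealing site for primer 2, no amplification occurs.

No product — primer 2 has no binding site in the template.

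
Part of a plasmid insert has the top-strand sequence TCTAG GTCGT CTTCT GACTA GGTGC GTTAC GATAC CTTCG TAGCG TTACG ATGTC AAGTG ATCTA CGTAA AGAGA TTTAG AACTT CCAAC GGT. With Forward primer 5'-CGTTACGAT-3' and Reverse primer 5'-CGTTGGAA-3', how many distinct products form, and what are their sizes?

Two products: 67 bp, 48 bp

The forward primer CGTTACGAT matches the top strand at positions 25–33, 44–52.
The reverse primer's reverse complement is TTCCAACG, matching at positions 84–91.
Each forward site pairs with the reverse site to give a product ending at position 91: sizes 67, 48 bp.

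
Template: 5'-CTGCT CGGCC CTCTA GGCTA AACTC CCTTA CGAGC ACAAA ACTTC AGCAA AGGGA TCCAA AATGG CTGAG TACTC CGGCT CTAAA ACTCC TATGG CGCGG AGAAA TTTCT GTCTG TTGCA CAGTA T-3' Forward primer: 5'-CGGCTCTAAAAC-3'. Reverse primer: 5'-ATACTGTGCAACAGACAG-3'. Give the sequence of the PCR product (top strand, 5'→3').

5'-CGGCTCTAAAACTCCTATGGCGCGGAGAAATTTCTGTCTGTTGCACAGTAT-3'

The forward primer matches the template at positions 76–87.
Taking the reverse complement of ATACTGTGCAACAGACAG gives CTGTCTGTTGCACAGTAT, found at positions 109–126 on the template; the primer anneals here to the top strand with its 3' end pointing upstream.
The product is the template from position 76 through 126 (51 bp).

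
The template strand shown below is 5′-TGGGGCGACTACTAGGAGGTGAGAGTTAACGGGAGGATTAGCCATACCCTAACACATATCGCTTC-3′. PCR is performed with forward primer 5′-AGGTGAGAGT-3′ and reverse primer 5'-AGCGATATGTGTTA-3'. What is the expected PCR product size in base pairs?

Scanning the template, AGGTGAGAGT occurs at positions 17–26; this primer anneals to the bottom strand there with its 3' end pointing downstream.
The reverse primer's reverse complement is TAACACATATCGCT, which matches the template at positions 50–63.
The product runs from position 17 to position 63, so its length is 63 − 17 + 1 = 47 bp.

47 bp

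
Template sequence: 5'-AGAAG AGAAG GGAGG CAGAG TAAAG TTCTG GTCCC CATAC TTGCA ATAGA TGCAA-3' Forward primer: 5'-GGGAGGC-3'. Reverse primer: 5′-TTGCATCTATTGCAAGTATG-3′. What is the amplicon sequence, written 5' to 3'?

5'-GGGAGGCAGAGTAAAGTTCTGGTCCCCATACTTGCAATAGATGCAA-3'

Scanning the template, GGGAGGC occurs at positions 10–16; this primer anneals to the bottom strand there with its 3' end pointing downstream.
Taking the reverse complement of TTGCATCTATTGCAAGTATG gives CATACTTGCAATAGATGCAA, found at positions 36–55 on the template; the primer anneals here to the top strand with its 3' end pointing upstream.
The product is the template from position 10 through 55 (46 bp).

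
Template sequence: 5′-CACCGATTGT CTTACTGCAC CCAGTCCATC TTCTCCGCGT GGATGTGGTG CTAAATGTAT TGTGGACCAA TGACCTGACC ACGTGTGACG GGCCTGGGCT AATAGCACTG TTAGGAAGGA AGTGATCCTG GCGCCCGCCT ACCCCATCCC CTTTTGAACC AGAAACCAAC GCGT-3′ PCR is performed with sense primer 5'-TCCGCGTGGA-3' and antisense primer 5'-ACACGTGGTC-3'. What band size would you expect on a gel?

Scanning the template, TCCGCGTGGA occurs at positions 34–43; this primer anneals to the bottom strand there with its 3' end pointing downstream.
Reverse complement of the reverse primer: GACCACGTGT. This occurs on the top strand at positions 77–86.
The product runs from position 34 to position 86, so its length is 86 − 34 + 1 = 53 bp.

53 bp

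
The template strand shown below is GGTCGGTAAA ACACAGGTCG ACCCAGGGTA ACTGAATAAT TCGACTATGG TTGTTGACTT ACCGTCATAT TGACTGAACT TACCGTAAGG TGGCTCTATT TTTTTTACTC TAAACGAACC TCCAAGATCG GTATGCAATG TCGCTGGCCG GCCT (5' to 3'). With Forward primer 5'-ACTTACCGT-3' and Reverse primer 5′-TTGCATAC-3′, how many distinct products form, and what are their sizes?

The forward primer ACTTACCGT matches the top strand at positions 57–65, 78–86.
The reverse primer's reverse complement is GTATGCAA, matching at positions 131–138.
Each forward site pairs with the reverse site to give a product ending at position 138: sizes 82, 61 bp.

Two products: 82 bp, 61 bp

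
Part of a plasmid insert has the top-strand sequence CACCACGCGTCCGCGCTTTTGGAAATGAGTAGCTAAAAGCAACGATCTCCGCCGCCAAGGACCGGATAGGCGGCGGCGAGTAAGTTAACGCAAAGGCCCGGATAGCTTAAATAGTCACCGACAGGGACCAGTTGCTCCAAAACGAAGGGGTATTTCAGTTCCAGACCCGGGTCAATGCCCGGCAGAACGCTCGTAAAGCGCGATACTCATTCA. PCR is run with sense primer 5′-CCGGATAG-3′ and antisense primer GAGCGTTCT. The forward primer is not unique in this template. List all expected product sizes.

The forward primer CCGGATAG matches the top strand at positions 62–69, 98–105.
The reverse primer's reverse complement is AGAACGCTC, matching at positions 184–192.
Each forward site pairs with the reverse site to give a product ending at position 192: sizes 131, 95 bp.

131 bp, 95 bp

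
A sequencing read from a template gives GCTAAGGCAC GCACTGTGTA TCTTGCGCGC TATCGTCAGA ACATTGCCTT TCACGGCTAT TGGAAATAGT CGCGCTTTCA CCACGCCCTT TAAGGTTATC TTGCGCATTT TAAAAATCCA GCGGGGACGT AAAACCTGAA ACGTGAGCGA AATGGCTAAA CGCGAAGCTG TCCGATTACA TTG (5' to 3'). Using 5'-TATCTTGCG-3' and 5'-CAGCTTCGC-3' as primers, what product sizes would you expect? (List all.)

The forward primer TATCTTGCG matches the top strand at positions 19–27, 97–105.
The reverse primer's reverse complement is GCGAAGCTG, matching at positions 162–170.
Each forward site pairs with the reverse site to give a product ending at position 170: sizes 152, 74 bp.

152 bp, 74 bp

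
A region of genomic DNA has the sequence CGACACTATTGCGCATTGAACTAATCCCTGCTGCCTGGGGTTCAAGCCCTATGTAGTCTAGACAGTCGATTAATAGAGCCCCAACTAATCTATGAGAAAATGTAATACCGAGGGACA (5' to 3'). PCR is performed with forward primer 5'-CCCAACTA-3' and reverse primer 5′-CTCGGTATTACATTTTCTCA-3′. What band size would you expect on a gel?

33 bp

Forward primer CCCAACTA is found on the top strand at positions 80–87.
Taking the reverse complement of CTCGGTATTACATTTTCTCA gives TGAGAAAATGTAATACCGAG, found at positions 93–112 on the template; the primer anneals here to the top strand with its 3' end pointing upstream.
Product length = (reverse-primer end) − (forward-primer start) + 1 = 112 − 80 + 1 = 33 bp.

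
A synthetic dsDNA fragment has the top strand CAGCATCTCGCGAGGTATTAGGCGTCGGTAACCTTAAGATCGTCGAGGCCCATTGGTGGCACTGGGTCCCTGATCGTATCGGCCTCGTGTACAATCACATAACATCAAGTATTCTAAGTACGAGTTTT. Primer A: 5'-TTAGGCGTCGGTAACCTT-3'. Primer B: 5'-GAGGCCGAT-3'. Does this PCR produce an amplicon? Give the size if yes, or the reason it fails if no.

Yes — a 69 bp product.

Primer A (TTAGGCGTCGGTAACCTT) matches the top strand at positions 18–35; it acts as a forward primer.
Primer B's reverse complement is ATCGGCCTC, matching the top strand at positions 78–86; it acts as a reverse primer.
The 3' ends face each other across positions 18–86, giving a 69 bp product.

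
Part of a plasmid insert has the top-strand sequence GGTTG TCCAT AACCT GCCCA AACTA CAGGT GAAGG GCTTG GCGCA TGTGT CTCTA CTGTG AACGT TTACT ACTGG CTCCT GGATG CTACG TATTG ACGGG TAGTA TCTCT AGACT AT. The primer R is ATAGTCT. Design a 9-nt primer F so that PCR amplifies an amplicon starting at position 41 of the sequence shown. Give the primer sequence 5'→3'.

The reverse primer's reverse complement AGACTAT matches the template at positions 111–117; the product starts at position 41.
The forward primer is identical to the top strand over positions 41–49: GCGCATGTG.

5'-GCGCATGTG-3'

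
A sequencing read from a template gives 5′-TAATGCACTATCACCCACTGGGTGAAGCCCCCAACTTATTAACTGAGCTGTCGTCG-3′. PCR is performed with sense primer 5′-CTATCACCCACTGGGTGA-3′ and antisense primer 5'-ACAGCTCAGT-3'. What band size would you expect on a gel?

Scanning the template, CTATCACCCACTGGGTGA occurs at positions 8–25; this primer anneals to the bottom strand there with its 3' end pointing downstream.
Reverse complement of the reverse primer: ACTGAGCTGT. This occurs on the top strand at positions 42–51.
Product length = (reverse-primer end) − (forward-primer start) + 1 = 51 − 8 + 1 = 44 bp.

44 bp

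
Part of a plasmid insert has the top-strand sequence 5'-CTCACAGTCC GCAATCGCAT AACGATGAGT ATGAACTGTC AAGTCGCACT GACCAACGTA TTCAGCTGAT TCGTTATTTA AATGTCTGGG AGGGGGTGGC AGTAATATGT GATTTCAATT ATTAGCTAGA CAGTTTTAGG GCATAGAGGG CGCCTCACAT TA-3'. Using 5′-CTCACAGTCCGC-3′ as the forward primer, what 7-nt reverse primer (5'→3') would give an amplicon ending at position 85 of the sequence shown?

The forward primer binds at positions 1–12; the product's 3' end on the top strand is position 85.
The reverse primer anneals to the top strand over positions 79–85, i.e. to TAAATGT.
Its sequence written 5'→3' is the reverse complement: ACATTTA.

5'-ACATTTA-3'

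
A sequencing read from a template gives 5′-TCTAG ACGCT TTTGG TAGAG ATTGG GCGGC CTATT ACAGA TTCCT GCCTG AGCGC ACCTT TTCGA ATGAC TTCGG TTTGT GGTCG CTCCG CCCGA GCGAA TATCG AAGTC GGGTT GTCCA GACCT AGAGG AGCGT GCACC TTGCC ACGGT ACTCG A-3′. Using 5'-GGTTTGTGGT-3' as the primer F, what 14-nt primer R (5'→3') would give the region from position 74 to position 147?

5'-GTGGCAAGGTGCAC-3'

The product's 3' end on the top strand is position 147.
The reverse primer anneals to the top strand over positions 134–147, i.e. to GTGCACCTTGCCAC.
Its sequence written 5'→3' is the reverse complement: GTGGCAAGGTGCAC.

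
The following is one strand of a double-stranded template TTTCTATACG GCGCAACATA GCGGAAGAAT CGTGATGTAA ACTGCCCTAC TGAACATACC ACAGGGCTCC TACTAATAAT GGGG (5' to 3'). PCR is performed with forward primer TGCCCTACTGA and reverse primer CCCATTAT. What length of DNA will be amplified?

41 bp

Scanning the template, TGCCCTACTGA occurs at positions 43–53; this primer anneals to the bottom strand there with its 3' end pointing downstream.
The reverse primer's reverse complement is ATAATGGG, which matches the template at positions 76–83.
The product runs from position 43 to position 83, so its length is 83 − 43 + 1 = 41 bp.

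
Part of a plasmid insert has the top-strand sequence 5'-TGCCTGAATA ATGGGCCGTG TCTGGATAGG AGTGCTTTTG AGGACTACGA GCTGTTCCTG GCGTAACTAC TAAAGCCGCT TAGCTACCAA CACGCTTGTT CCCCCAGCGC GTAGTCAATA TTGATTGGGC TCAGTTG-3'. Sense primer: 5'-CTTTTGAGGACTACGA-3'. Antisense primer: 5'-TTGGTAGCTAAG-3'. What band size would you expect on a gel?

56 bp

Scanning the template, CTTTTGAGGACTACGA occurs at positions 35–50; this primer anneals to the bottom strand there with its 3' end pointing downstream.
Reverse complement of the reverse primer: CTTAGCTACCAA. This occurs on the top strand at positions 79–90.
The product runs from position 35 to position 90, so its length is 90 − 35 + 1 = 56 bp.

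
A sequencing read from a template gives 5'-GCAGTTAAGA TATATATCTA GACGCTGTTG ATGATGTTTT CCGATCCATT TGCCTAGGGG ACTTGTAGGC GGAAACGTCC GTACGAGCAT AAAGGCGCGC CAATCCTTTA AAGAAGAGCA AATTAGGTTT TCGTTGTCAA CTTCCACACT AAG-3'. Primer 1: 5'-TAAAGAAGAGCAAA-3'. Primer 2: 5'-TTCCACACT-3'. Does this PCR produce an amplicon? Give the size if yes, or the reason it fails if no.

No product — both primers anneal to the same strand and extend in the same direction.

Primer 1 (TAAAGAAGAGCAAA) matches the top strand at positions 109–122 (3' end points downstream).
Primer 2 (TTCCACACT) also matches the top strand directly, at positions 142–150 — its reverse complement AGTGTGGAA is not present.
Both primers anneal to the bottom strand with 3' ends pointing the same way, so neither can prime synthesis back toward the other.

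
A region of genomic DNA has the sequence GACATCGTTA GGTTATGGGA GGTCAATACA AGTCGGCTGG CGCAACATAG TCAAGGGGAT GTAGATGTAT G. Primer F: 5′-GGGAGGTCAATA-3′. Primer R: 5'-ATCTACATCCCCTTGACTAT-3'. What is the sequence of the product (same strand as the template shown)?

Scanning the template, GGGAGGTCAATA occurs at positions 17–28; this primer anneals to the bottom strand there with its 3' end pointing downstream.
The reverse primer's reverse complement is ATAGTCAAGGGGATGTAGAT, which matches the template at positions 47–66.
The product is the template from position 17 through 66 (50 bp).

5'-GGGAGGTCAATACAAGTCGGCTGGCGCAACATAGTCAAGGGGATGTAGAT-3'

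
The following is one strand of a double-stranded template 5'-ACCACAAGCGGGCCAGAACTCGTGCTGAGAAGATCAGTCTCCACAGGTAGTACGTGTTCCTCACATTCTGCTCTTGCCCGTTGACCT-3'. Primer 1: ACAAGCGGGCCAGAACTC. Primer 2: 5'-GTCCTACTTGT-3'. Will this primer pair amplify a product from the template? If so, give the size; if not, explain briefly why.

No product — primer 2 has no binding site in the template.

Primer 2 (GTCCTACTTGT) does not match the top strand, and its reverse complement ACAAGTAGGAC does not match either.
With no annealing site for primer 2, no amplification occurs.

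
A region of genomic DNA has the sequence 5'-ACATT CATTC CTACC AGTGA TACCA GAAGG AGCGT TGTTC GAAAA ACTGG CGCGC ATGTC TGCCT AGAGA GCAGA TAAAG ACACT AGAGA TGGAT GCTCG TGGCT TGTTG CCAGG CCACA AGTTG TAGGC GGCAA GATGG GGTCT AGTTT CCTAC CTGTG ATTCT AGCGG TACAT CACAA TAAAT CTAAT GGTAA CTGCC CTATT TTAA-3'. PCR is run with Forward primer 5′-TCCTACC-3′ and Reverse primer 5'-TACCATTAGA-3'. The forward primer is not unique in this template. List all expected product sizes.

186 bp, 45 bp

The forward primer TCCTACC matches the top strand at positions 9–15, 150–156.
The reverse primer's reverse complement is TCTAATGGTA, matching at positions 185–194.
Each forward site pairs with the reverse site to give a product ending at position 194: sizes 186, 45 bp.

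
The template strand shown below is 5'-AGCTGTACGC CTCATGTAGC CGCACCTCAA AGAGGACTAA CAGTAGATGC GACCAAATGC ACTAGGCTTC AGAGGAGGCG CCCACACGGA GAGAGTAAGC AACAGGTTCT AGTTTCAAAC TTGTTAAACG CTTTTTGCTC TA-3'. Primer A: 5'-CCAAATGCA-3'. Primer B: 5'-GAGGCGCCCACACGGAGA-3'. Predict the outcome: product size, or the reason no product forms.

No product — both primers anneal to the same strand and extend in the same direction.

Primer A (CCAAATGCA) matches the top strand at positions 53–61 (3' end points downstream).
Primer B (GAGGCGCCCACACGGAGA) also matches the top strand directly, at positions 75–92 — its reverse complement TCTCCGTGTGGGCGCCTC is not present.
Both primers anneal to the bottom strand with 3' ends pointing the same way, so neither can prime synthesis back toward the other.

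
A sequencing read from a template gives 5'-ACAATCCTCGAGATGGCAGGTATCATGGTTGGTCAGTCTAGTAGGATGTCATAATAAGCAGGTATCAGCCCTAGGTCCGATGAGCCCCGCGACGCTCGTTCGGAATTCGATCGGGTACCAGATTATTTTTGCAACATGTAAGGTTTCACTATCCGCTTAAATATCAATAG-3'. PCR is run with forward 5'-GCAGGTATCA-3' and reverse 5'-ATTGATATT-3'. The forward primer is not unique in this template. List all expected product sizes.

The forward primer GCAGGTATCA matches the top strand at positions 16–25, 58–67.
The reverse primer's reverse complement is AATATCAAT, matching at positions 160–168.
Each forward site pairs with the reverse site to give a product ending at position 168: sizes 153, 111 bp.

153 bp, 111 bp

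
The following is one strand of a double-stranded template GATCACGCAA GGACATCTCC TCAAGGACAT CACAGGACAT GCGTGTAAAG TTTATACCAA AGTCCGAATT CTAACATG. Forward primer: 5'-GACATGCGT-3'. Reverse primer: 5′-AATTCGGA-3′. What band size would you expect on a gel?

35 bp

The forward primer matches the template at positions 36–44.
Reverse complement of the reverse primer: TCCGAATT. This occurs on the top strand at positions 63–70.
Product length = (reverse-primer end) − (forward-primer start) + 1 = 70 − 36 + 1 = 35 bp.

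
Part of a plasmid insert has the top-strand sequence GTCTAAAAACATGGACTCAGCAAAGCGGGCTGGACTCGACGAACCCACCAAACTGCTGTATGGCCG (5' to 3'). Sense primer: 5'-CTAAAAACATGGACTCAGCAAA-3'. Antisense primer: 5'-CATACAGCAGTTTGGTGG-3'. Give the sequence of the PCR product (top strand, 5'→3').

The forward primer matches the template at positions 3–24.
Reverse complement of the reverse primer: CCACCAAACTGCTGTATG. This occurs on the top strand at positions 45–62.
The product is the template from position 3 through 62 (60 bp).

5'-CTAAAAACATGGACTCAGCAAAGCGGGCTGGACTCGACGAACCCACCAAACTGCTGTATG-3'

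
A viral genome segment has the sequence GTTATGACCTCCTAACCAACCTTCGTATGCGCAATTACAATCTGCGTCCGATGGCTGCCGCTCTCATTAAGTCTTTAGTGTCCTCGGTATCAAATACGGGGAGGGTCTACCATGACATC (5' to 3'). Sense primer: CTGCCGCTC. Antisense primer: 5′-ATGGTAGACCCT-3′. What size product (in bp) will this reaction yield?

Scanning the template, CTGCCGCTC occurs at positions 55–63; this primer anneals to the bottom strand there with its 3' end pointing downstream.
Reverse complement of the reverse primer: AGGGTCTACCAT. This occurs on the top strand at positions 102–113.
Product length = (reverse-primer end) − (forward-primer start) + 1 = 113 − 55 + 1 = 59 bp.

59 bp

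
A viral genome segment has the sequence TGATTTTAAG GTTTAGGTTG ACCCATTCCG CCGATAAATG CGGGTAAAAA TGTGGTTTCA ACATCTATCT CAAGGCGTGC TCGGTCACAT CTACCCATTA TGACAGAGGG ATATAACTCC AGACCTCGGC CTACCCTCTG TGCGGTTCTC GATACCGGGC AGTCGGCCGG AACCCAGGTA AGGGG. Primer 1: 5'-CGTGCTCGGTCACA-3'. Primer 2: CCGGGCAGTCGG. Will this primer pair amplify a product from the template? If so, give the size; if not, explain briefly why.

No product — both primers anneal to the same strand and extend in the same direction.

Primer 1 (CGTGCTCGGTCACA) matches the top strand at positions 76–89 (3' end points downstream).
Primer 2 (CCGGGCAGTCGG) also matches the top strand directly, at positions 155–166 — its reverse complement CCGACTGCCCGG is not present.
Both primers anneal to the bottom strand with 3' ends pointing the same way, so neither can prime synthesis back toward the other.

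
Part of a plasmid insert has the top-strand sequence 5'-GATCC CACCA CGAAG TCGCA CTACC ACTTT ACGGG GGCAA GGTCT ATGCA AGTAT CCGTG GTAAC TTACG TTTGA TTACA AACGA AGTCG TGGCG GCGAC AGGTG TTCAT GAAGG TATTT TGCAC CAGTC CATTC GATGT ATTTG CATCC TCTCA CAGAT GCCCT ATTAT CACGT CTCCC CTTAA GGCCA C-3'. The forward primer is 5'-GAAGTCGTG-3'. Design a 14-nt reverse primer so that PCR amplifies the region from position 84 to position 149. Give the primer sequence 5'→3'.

5'-GATGCAAATACATC-3'

The product's 3' end on the top strand is position 149.
The reverse primer anneals to the top strand over positions 136–149, i.e. to GATGTATTTGCATC.
Its sequence written 5'→3' is the reverse complement: GATGCAAATACATC.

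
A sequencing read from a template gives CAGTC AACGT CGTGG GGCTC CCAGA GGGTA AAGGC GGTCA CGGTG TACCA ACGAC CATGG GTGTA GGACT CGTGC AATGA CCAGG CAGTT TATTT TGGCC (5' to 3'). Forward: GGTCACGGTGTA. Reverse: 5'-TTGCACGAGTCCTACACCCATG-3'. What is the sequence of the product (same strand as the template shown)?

5'-GGTCACGGTGTACCAACGACCATGGGTGTAGGACTCGTGCAA-3'

Scanning the template, GGTCACGGTGTA occurs at positions 36–47; this primer anneals to the bottom strand there with its 3' end pointing downstream.
The reverse primer's reverse complement is CATGGGTGTAGGACTCGTGCAA, which matches the template at positions 56–77.
The product is the template from position 36 through 77 (42 bp).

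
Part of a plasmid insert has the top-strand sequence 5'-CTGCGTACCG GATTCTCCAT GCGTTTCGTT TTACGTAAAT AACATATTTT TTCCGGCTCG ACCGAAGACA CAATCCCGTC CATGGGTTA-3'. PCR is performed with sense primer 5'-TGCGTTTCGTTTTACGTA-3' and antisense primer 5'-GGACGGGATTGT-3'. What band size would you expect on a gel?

62 bp

Scanning the template, TGCGTTTCGTTTTACGTA occurs at positions 20–37; this primer anneals to the bottom strand there with its 3' end pointing downstream.
Taking the reverse complement of GGACGGGATTGT gives ACAATCCCGTCC, found at positions 70–81 on the template; the primer anneals here to the top strand with its 3' end pointing upstream.
Product length = (reverse-primer end) − (forward-primer start) + 1 = 81 − 20 + 1 = 62 bp.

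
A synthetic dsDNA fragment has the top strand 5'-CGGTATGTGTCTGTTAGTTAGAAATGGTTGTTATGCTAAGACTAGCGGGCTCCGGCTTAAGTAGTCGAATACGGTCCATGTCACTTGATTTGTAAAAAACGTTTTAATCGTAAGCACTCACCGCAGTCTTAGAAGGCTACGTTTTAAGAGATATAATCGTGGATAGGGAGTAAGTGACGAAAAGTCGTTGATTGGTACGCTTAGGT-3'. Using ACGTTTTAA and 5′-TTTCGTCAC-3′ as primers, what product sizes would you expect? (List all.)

84 bp, 44 bp

The forward primer ACGTTTTAA matches the top strand at positions 99–107, 139–147.
The reverse primer's reverse complement is GTGACGAAA, matching at positions 174–182.
Each forward site pairs with the reverse site to give a product ending at position 182: sizes 84, 44 bp.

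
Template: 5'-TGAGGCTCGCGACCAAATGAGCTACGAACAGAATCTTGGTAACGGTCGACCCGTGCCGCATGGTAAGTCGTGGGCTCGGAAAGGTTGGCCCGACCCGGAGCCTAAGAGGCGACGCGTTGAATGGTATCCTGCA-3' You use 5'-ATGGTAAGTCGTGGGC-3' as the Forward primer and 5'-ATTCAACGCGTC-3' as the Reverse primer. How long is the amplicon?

Forward primer ATGGTAAGTCGTGGGC is found on the top strand at positions 60–75.
Reverse complement of the reverse primer: GACGCGTTGAAT. This occurs on the top strand at positions 111–122.
Product length = (reverse-primer end) − (forward-primer start) + 1 = 122 − 60 + 1 = 63 bp.

63 bp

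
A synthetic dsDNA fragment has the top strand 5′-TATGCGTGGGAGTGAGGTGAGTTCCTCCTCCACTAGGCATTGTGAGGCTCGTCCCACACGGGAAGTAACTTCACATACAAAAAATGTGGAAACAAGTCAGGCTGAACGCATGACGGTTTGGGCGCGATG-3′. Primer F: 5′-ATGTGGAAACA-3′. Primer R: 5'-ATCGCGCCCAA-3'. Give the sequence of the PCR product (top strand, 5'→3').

5'-ATGTGGAAACAAGTCAGGCTGAACGCATGACGGTTTGGGCGCGAT-3'

Forward primer ATGTGGAAACA is found on the top strand at positions 84–94.
Taking the reverse complement of ATCGCGCCCAA gives TTGGGCGCGAT, found at positions 118–128 on the template; the primer anneals here to the top strand with its 3' end pointing upstream.
The product is the template from position 84 through 128 (45 bp).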